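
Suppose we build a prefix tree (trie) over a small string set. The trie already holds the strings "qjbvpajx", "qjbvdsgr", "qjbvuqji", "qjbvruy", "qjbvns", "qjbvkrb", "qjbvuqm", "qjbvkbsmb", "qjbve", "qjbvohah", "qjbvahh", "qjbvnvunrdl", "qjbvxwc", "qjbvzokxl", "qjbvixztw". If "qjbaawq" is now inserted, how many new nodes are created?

4

"qjb" is already a path in the trie; the remaining "aawq" must be added.
Each of the 4 remaining characters creates one node.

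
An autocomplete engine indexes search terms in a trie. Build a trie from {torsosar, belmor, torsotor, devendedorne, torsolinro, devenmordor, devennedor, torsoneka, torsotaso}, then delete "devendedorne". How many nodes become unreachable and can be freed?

7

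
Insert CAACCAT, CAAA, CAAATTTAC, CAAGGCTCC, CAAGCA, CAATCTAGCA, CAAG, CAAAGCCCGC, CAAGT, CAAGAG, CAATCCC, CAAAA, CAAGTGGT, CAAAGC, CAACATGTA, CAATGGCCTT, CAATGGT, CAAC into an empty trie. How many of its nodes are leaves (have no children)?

13

Leaves are exactly the stored words that no other stored word extends.
Those words: "CAAAA", "CAAAGCCCGC", "CAAATTTAC", "CAACATGTA", "CAACCAT", "CAAGAG", "CAAGCA", "CAAGGCTCC", "CAAGTGGT", "CAATCCC", "CAATCTAGCA", "CAATGGCCTT", "CAATGGT"
Leaf count: 13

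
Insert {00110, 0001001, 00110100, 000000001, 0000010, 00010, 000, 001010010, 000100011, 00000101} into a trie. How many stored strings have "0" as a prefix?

Walk to "0"; the words in its subtree are exactly those with that prefix.
Matches: "000", "000000001", "0000010", "00000101", "00010", "000100011", "0001001", "001010010", "00110", "00110100"
Count: 10

10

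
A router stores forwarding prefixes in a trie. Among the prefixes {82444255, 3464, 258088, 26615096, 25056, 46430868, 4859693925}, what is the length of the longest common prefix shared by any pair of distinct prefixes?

Look for the deepest trie node that still has at least two words in its subtree.
"25056" and "258088" agree on "25" (2 characters) before diverging; nothing deeper is shared.
Longest shared-prefix length: 2

2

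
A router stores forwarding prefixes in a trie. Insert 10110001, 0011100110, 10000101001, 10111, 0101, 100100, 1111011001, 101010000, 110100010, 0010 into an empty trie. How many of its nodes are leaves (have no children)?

Leaves are exactly the stored words that no other stored word extends.
Those words: "0010", "0011100110", "0101", "10000101001", "100100", "101010000", "10110001", "10111", "110100010", "1111011001"
Leaf count: 10

10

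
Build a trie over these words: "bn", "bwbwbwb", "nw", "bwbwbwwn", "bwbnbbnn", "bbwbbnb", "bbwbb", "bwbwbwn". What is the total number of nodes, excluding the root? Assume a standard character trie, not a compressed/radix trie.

Trace insertions, counting only characters that open a new branch:
  "bn" → 2 new (b, n)
  "bwbwbwb" → prefix "b" already present; 6 new (w, b, w, b, w, b)
  "nw" → 2 new (n, w)
  "bwbwbwwn" → prefix "bwbwbw" already present; 2 new (w, n)
  "bwbnbbnn" → prefix "bwb" already present; 5 new (n, b, b, n, n)
  "bbwbbnb" → prefix "b" already present; 6 new (b, w, b, b, n, b)
  "bbwbb" → prefix "bbwbb" already present; 0 new (none)
  "bwbwbwn" → prefix "bwbwbw" already present; 1 new (n)
Total nodes = 2 + 6 + 2 + 2 + 5 + 6 + 0 + 1 = 24

24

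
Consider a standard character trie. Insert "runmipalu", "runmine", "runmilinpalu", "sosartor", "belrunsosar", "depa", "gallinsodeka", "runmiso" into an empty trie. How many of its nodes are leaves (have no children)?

8

A leaf is a node with no children — equivalently, the end of a word that is not a proper prefix of any other stored word.
Those words: "belrunsosar", "depa", "gallinsodeka", "runmilinpalu", "runmine", "runmipalu", "runmiso", "sosartor"
Leaf count: 8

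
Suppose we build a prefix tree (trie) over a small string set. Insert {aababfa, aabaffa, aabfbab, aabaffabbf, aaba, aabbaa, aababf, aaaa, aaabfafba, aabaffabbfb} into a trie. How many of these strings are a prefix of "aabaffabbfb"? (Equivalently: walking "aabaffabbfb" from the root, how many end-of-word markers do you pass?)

Walk "aabaffabbfb" from the root; an end-of-word marker is hit whenever a stored word is a prefix of "aabaffabbfb".
Prefixes of the query that are stored words: "aaba", "aabaffa", "aabaffabbf", "aabaffabbfb"
Count: 4

4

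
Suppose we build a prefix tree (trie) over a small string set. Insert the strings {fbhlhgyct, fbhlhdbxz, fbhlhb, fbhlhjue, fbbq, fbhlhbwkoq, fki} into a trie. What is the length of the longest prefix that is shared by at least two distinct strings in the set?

6

The deepest shared node is where two words last agree before diverging.
"fbhlhb" and "fbhlhbwkoq" agree on "fbhlhb" (6 characters) before diverging; nothing deeper is shared.
Longest shared-prefix length: 6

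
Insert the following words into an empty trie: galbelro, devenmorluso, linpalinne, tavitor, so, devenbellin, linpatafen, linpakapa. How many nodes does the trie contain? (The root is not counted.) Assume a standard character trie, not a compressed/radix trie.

54

Insert word by word; a character creates a node only if that edge doesn't already exist:
  "galbelro" → 8 new (g, a, l, b, e, l, r, o)
  "devenmorluso" → 12 new (d, e, v, e, n, m, o, r, l, u, s, o)
  "linpalinne" → 10 new (l, i, n, p, a, l, i, n, n, e)
  "tavitor" → 7 new (t, a, v, i, t, o, r)
  "so" → 2 new (s, o)
  "devenbellin" → prefix "deven" already present; 6 new (b, e, l, l, i, n)
  "linpatafen" → prefix "linpa" already present; 5 new (t, a, f, e, n)
  "linpakapa" → prefix "linpa" already present; 4 new (k, a, p, a)
Total nodes = 8 + 12 + 10 + 7 + 2 + 6 + 5 + 4 = 54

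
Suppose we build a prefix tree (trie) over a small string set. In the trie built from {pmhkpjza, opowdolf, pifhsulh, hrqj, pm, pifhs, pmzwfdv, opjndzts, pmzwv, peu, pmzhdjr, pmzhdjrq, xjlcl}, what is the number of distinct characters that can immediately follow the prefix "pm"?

2

The children of the "pm" node are the distinct next characters among strings starting with "pm".
Distinct next characters after "pm": h, z.
That node has 2 child edges.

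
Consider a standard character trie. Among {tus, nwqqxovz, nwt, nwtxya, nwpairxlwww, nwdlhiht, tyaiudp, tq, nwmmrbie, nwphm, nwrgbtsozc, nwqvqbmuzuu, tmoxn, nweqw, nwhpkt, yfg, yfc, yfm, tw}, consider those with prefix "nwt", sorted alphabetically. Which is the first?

nwt

Filter for "nwt…" and sort: "nwt", "nwtxya"
Position 1: nwt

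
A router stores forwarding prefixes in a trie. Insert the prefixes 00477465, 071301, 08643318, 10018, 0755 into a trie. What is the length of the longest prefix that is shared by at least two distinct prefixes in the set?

2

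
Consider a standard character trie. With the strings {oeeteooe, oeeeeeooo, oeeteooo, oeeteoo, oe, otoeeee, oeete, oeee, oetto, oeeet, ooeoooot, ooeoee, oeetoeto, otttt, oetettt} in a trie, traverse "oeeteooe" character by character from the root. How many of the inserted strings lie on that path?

4

Traverse "oeeteooe" character by character; count nodes along the way that are marked as word ends.
Prefixes of the query that are stored words: "oe", "oeete", "oeeteoo", "oeeteooe"
Count: 4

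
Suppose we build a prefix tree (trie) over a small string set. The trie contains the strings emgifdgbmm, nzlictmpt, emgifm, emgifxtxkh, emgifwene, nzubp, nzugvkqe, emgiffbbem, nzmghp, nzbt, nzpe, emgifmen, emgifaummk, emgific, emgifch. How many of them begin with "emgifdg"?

1

Filter for entries beginning with "emgifdg":
Words under "emgifdg": emgifdgbmm
Count: 1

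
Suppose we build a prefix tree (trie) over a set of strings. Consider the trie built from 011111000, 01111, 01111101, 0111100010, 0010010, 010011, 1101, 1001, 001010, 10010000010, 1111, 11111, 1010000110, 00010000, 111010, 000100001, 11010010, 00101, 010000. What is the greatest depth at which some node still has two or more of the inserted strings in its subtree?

The deepest shared node is where two words last agree before diverging.
"00010000" and "000100001" agree on "00010000" (8 characters) before diverging; nothing deeper is shared.
Longest shared-prefix length: 8

8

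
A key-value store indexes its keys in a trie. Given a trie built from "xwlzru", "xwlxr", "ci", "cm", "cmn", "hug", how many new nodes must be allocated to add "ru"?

2

"ru" shares no prefix with any stored word, so all 2 characters open new nodes.
2 − 0 = 2 new nodes.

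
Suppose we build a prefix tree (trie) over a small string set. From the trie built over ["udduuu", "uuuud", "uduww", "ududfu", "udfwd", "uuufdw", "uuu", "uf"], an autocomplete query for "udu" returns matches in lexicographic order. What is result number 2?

DFS of the "udu" subtree visits, in order: "ududfu", "uduww"
The 2nd is uduww.

uduww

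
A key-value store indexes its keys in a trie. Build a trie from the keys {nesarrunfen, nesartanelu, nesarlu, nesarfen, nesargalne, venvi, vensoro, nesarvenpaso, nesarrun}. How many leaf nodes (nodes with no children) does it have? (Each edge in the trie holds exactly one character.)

A leaf is a node with no children — equivalently, the end of a word that is not a proper prefix of any other stored word.
Those words: "nesarfen", "nesargalne", "nesarlu", "nesarrunfen", "nesartanelu", "nesarvenpaso", "vensoro", "venvi"
Leaf count: 8

8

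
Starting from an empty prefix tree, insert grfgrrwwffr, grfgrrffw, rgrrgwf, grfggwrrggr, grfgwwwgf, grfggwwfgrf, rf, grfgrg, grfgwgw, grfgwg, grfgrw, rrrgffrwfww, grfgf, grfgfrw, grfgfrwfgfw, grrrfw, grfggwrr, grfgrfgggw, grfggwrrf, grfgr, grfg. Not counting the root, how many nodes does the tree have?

70

For each word, the new-node count is its length minus the longest prefix already in the trie:
  "grfgrrwwffr" → 11 new (g, r, f, g, r, r, w, w, f, f, r)
  "grfgrrffw" → prefix "grfgrr" already present; 3 new (f, f, w)
  "rgrrgwf" → 7 new (r, g, r, r, g, w, f)
  "grfggwrrggr" → prefix "grfg" already present; 7 new (g, w, r, r, g, g, r)
  "grfgwwwgf" → prefix "grfg" already present; 5 new (w, w, w, g, f)
  "grfggwwfgrf" → prefix "grfggw" already present; 5 new (w, f, g, r, f)
  "rf" → prefix "r" already present; 1 new (f)
  "grfgrg" → prefix "grfgr" already present; 1 new (g)
  "grfgwgw" → prefix "grfgw" already present; 2 new (g, w)
  "grfgwg" → prefix "grfgwg" already present; 0 new (none)
  "grfgrw" → prefix "grfgr" already present; 1 new (w)
  "rrrgffrwfww" → prefix "r" already present; 10 new (r, r, g, f, f, r, w, f, w, w)
  "grfgf" → prefix "grfg" already present; 1 new (f)
  "grfgfrw" → prefix "grfgf" already present; 2 new (r, w)
  "grfgfrwfgfw" → prefix "grfgfrw" already present; 4 new (f, g, f, w)
  "grrrfw" → prefix "gr" already present; 4 new (r, r, f, w)
  "grfggwrr" → prefix "grfggwrr" already present; 0 new (none)
  "grfgrfgggw" → prefix "grfgr" already present; 5 new (f, g, g, g, w)
  "grfggwrrf" → prefix "grfggwrr" already present; 1 new (f)
  "grfgr" → prefix "grfgr" already present; 0 new (none)
  "grfg" → prefix "grfg" already present; 0 new (none)
Total nodes = 11 + 3 + 7 + 7 + 5 + 5 + 1 + 1 + 2 + 0 + 1 + 10 + 1 + 2 + 4 + 4 + 0 + 5 + 1 + 0 + 0 = 70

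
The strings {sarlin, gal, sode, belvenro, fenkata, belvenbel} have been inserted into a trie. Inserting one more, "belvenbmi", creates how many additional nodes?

The longest prefix of "belvenbmi" already in the trie is "belvenb" (length 7).
So 9 − 7 = 2 new nodes.

2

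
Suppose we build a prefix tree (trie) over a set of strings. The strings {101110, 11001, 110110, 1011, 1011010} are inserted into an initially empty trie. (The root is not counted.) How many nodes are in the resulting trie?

Count nodes per top-level branch (shared prefixes stored once):
  '1'-branch (1011, 1011010, 101110, 11001, 110110): 16 nodes
Sum: 16

16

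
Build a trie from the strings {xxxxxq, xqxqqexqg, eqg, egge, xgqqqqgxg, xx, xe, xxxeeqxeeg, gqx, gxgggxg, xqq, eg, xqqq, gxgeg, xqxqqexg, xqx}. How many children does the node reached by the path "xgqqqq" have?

The children of the "xgqqqq" node are the distinct next characters among strings starting with "xgqqqq".
Distinct next characters after "xgqqqq": g.
That node has 1 child edge.

1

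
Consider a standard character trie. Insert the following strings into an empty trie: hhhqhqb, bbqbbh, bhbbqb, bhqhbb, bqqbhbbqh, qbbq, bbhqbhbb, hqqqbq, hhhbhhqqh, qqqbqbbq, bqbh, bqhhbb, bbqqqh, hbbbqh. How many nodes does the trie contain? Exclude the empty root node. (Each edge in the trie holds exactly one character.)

Insert word by word; a character creates a node only if that edge doesn't already exist:
  "hhhqhqb" → 7 new (h, h, h, q, h, q, b)
  "bbqbbh" → 6 new (b, b, q, b, b, h)
  "bhbbqb" → prefix "b" already present; 5 new (h, b, b, q, b)
  "bhqhbb" → prefix "bh" already present; 4 new (q, h, b, b)
  "bqqbhbbqh" → prefix "b" already present; 8 new (q, q, b, h, b, b, q, h)
  "qbbq" → 4 new (q, b, b, q)
  "bbhqbhbb" → prefix "bb" already present; 6 new (h, q, b, h, b, b)
  "hqqqbq" → prefix "h" already present; 5 new (q, q, q, b, q)
  "hhhbhhqqh" → prefix "hhh" already present; 6 new (b, h, h, q, q, h)
  "qqqbqbbq" → prefix "q" already present; 7 new (q, q, b, q, b, b, q)
  "bqbh" → prefix "bq" already present; 2 new (b, h)
  "bqhhbb" → prefix "bq" already present; 4 new (h, h, b, b)
  "bbqqqh" → prefix "bbq" already present; 3 new (q, q, h)
  "hbbbqh" → prefix "h" already present; 5 new (b, b, b, q, h)
Total nodes = 7 + 6 + 5 + 4 + 8 + 4 + 6 + 5 + 6 + 7 + 2 + 4 + 3 + 5 = 72

72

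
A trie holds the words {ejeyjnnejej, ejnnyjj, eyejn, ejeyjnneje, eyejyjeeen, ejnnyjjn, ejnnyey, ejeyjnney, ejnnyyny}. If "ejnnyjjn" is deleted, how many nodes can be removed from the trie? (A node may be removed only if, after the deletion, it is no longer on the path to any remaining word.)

1

After clearing the end-marker at "ejnnyjjn", prune upward until reaching a node still needed by another word.
The suffix "n" (1 node) is used only by "ejnnyjjn"; "ejnnyjj" is itself a stored word, so pruning stops there.
Nodes removed: 1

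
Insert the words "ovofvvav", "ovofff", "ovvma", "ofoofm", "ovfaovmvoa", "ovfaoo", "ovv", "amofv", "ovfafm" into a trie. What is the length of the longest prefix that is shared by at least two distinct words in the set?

5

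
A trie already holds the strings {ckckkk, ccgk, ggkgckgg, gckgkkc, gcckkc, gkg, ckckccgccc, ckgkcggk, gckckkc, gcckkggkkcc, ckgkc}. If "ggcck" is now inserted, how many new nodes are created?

"gg" is already a path in the trie; the remaining "cck" must be added.
So 5 − 2 = 3 new nodes.

3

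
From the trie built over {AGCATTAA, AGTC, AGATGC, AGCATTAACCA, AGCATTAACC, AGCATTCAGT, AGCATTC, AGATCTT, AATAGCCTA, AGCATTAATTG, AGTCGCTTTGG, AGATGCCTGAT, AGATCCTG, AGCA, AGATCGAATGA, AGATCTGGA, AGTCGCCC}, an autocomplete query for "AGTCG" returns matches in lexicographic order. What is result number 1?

Filter for "AGTCG…" and sort: "AGTCGCCC", "AGTCGCTTTGG"
Position 1: AGTCGCCC

AGTCGCCC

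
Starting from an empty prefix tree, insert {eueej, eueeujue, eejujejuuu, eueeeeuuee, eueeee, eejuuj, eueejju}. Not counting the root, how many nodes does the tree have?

For each word, the new-node count is its length minus the longest prefix already in the trie:
  "eueej" → 5 new (e, u, e, e, j)
  "eueeujue" → prefix "euee" already present; 4 new (u, j, u, e)
  "eejujejuuu" → prefix "e" already present; 9 new (e, j, u, j, e, j, u, u, u)
  "eueeeeuuee" → prefix "euee" already present; 6 new (e, e, u, u, e, e)
  "eueeee" → prefix "eueeee" already present; 0 new (none)
  "eejuuj" → prefix "eeju" already present; 2 new (u, j)
  "eueejju" → prefix "eueej" already present; 2 new (j, u)
Total nodes = 5 + 4 + 9 + 6 + 0 + 2 + 2 = 28

28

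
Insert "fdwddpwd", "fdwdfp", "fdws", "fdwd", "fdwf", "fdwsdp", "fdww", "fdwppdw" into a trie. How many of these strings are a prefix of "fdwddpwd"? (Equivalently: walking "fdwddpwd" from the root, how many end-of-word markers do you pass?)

Traverse "fdwddpwd" character by character; count nodes along the way that are marked as word ends.
Prefixes of the query that are stored words: "fdwd", "fdwddpwd"
Count: 2

2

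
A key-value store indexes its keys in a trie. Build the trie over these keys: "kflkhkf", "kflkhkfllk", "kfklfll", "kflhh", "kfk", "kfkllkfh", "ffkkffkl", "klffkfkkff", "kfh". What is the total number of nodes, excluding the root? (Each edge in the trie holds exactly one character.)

Count nodes per top-level branch (shared prefixes stored once):
  'f'-branch (ffkkffkl): 8 nodes
  'k'-branch (kfh, kfk, kfklfll, kfkllkfh, kflhh, kflkhkf, kflkhkfllk, klffkfkkff): 31 nodes
Sum: 39

39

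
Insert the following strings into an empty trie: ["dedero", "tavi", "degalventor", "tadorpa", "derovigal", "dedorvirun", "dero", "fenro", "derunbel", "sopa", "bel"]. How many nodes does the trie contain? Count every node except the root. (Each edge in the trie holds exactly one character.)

55

Trace insertions, counting only characters that open a new branch:
  "dedero" → 6 new (d, e, d, e, r, o)
  "tavi" → 4 new (t, a, v, i)
  "degalventor" → prefix "de" already present; 9 new (g, a, l, v, e, n, t, o, r)
  "tadorpa" → prefix "ta" already present; 5 new (d, o, r, p, a)
  "derovigal" → prefix "de" already present; 7 new (r, o, v, i, g, a, l)
  "dedorvirun" → prefix "ded" already present; 7 new (o, r, v, i, r, u, n)
  "dero" → prefix "dero" already present; 0 new (none)
  "fenro" → 5 new (f, e, n, r, o)
  "derunbel" → prefix "der" already present; 5 new (u, n, b, e, l)
  "sopa" → 4 new (s, o, p, a)
  "bel" → 3 new (b, e, l)
Total nodes = 6 + 4 + 9 + 5 + 7 + 7 + 0 + 5 + 5 + 4 + 3 = 55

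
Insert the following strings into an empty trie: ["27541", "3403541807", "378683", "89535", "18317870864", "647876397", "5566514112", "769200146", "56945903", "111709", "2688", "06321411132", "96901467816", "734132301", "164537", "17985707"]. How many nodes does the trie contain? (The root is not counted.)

For each word, the new-node count is its length minus the longest prefix already in the trie:
  "27541" → 5 new (2, 7, 5, 4, 1)
  "3403541807" → 10 new (3, 4, 0, 3, 5, 4, 1, 8, 0, 7)
  "378683" → prefix "3" already present; 5 new (7, 8, 6, 8, 3)
  "89535" → 5 new (8, 9, 5, 3, 5)
  "18317870864" → 11 new (1, 8, 3, 1, 7, 8, 7, 0, 8, 6, 4)
  "647876397" → 9 new (6, 4, 7, 8, 7, 6, 3, 9, 7)
  "5566514112" → 10 new (5, 5, 6, 6, 5, 1, 4, 1, 1, 2)
  "769200146" → 9 new (7, 6, 9, 2, 0, 0, 1, 4, 6)
  "56945903" → prefix "5" already present; 7 new (6, 9, 4, 5, 9, 0, 3)
  "111709" → prefix "1" already present; 5 new (1, 1, 7, 0, 9)
  "2688" → prefix "2" already present; 3 new (6, 8, 8)
  "06321411132" → 11 new (0, 6, 3, 2, 1, 4, 1, 1, 1, 3, 2)
  "96901467816" → 11 new (9, 6, 9, 0, 1, 4, 6, 7, 8, 1, 6)
  "734132301" → prefix "7" already present; 8 new (3, 4, 1, 3, 2, 3, 0, 1)
  "164537" → prefix "1" already present; 5 new (6, 4, 5, 3, 7)
  "17985707" → prefix "1" already present; 7 new (7, 9, 8, 5, 7, 0, 7)
Total nodes = 5 + 10 + 5 + 5 + 11 + 9 + 10 + 9 + 7 + 5 + 3 + 11 + 11 + 8 + 5 + 7 = 121

121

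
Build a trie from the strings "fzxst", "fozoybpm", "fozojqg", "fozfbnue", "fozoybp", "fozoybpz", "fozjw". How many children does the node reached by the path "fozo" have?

2

The children of the "fozo" node are the distinct next characters among strings starting with "fozo".
Characters that immediately follow "fozo" among the stored strings: {j, y}.
That node has 2 child edges.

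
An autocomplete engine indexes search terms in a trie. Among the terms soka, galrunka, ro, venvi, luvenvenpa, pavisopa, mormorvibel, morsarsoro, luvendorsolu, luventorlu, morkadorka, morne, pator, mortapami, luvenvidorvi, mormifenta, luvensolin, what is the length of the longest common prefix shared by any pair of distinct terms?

The deepest shared node is where two words last agree before diverging.
e.g. "luvenvenpa" and "luvenvidorvi" share the prefix "luvenv" of length 6; no pair shares a longer one.
Longest shared-prefix length: 6

6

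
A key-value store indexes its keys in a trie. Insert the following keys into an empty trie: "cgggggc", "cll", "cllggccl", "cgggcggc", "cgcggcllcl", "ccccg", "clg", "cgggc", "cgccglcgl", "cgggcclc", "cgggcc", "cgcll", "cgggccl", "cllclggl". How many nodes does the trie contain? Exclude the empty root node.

Trace insertions, counting only characters that open a new branch:
  "cgggggc" → 7 new (c, g, g, g, g, g, c)
  "cll" → prefix "c" already present; 2 new (l, l)
  "cllggccl" → prefix "cll" already present; 5 new (g, g, c, c, l)
  "cgggcggc" → prefix "cggg" already present; 4 new (c, g, g, c)
  "cgcggcllcl" → prefix "cg" already present; 8 new (c, g, g, c, l, l, c, l)
  "ccccg" → prefix "c" already present; 4 new (c, c, c, g)
  "clg" → prefix "cl" already present; 1 new (g)
  "cgggc" → prefix "cgggc" already present; 0 new (none)
  "cgccglcgl" → prefix "cgc" already present; 6 new (c, g, l, c, g, l)
  "cgggcclc" → prefix "cgggc" already present; 3 new (c, l, c)
  "cgggcc" → prefix "cgggcc" already present; 0 new (none)
  "cgcll" → prefix "cgc" already present; 2 new (l, l)
  "cgggccl" → prefix "cgggccl" already present; 0 new (none)
  "cllclggl" → prefix "cll" already present; 5 new (c, l, g, g, l)
Total nodes = 7 + 2 + 5 + 4 + 8 + 4 + 1 + 0 + 6 + 3 + 0 + 2 + 0 + 5 = 47

47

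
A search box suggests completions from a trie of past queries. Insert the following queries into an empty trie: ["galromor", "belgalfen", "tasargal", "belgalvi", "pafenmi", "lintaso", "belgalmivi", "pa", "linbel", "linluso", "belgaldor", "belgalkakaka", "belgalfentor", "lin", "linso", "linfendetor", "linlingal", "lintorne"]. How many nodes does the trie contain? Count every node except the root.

Count nodes per top-level branch (shared prefixes stored once):
  'b'-branch (belgaldor, belgalfen, belgalfentor, belgalkakaka, belgalmivi, belgalvi): 27 nodes
  'g'-branch (galromor): 8 nodes
  'l'-branch (lin, linbel, linfendetor, linlingal, linluso, linso, lintaso, lintorne): 33 nodes
  'p'-branch (pa, pafenmi): 7 nodes
  't'-branch (tasargal): 8 nodes
Sum: 83

83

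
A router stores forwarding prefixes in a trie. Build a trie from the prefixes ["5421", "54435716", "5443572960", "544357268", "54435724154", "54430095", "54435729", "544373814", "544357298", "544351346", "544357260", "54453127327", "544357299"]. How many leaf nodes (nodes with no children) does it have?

12

A leaf is a node with no children — equivalently, the end of a word that is not a proper prefix of any other stored word.
Those words: "5421", "54430095", "544351346", "54435716", "54435724154", "544357260", "544357268", "5443572960", "544357298", "544357299", "544373814", "54453127327"
Leaf count: 12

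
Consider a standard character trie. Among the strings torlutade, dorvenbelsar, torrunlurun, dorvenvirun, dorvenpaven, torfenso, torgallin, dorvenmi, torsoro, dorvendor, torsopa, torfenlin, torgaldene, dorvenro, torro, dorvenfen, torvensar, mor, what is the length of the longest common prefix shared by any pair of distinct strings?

6

Look for the deepest trie node that still has at least two words in its subtree.
"dorvenbelsar" and "dorvendor" agree on "dorven" (6 characters) before diverging; nothing deeper is shared.
Longest shared-prefix length: 6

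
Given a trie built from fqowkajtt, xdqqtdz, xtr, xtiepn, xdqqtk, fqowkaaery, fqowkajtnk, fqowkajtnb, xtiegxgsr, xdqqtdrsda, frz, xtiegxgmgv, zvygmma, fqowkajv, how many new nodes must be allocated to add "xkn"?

2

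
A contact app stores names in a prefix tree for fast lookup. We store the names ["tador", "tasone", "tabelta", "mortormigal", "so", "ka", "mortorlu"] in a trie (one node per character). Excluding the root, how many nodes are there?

For each word, the new-node count is its length minus the longest prefix already in the trie:
  "tador" → 5 new (t, a, d, o, r)
  "tasone" → prefix "ta" already present; 4 new (s, o, n, e)
  "tabelta" → prefix "ta" already present; 5 new (b, e, l, t, a)
  "mortormigal" → 11 new (m, o, r, t, o, r, m, i, g, a, l)
  "so" → 2 new (s, o)
  "ka" → 2 new (k, a)
  "mortorlu" → prefix "mortor" already present; 2 new (l, u)
Total nodes = 5 + 4 + 5 + 11 + 2 + 2 + 2 = 31

31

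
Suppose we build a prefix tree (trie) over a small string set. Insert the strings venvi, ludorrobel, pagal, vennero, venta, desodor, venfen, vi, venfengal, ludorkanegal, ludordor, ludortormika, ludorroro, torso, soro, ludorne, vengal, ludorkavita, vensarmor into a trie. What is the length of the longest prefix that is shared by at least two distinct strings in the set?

7

Equivalently: take the maximum, over all pairs, of their longest common prefix length.
e.g. "ludorkanegal" and "ludorkavita" share the prefix "ludorka" of length 7; no pair shares a longer one.
Longest shared-prefix length: 7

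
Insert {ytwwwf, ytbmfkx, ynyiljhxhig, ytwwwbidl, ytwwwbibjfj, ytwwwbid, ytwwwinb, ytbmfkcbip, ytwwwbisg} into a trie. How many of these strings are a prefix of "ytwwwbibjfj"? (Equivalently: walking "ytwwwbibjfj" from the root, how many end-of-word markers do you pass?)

Check each prefix of "ytwwwbibjfj" against the stored set — each match is an end-marker on the path.
Prefixes of the query that are stored words: "ytwwwbibjfj"
Count: 1

1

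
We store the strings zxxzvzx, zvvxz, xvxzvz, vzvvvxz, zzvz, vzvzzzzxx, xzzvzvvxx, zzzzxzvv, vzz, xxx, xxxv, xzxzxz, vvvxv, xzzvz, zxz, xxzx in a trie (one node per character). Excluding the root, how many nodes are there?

62

Trace insertions, counting only characters that open a new branch:
  "zxxzvzx" → 7 new (z, x, x, z, v, z, x)
  "zvvxz" → prefix "z" already present; 4 new (v, v, x, z)
  "xvxzvz" → 6 new (x, v, x, z, v, z)
  "vzvvvxz" → 7 new (v, z, v, v, v, x, z)
  "zzvz" → prefix "z" already present; 3 new (z, v, z)
  "vzvzzzzxx" → prefix "vzv" already present; 6 new (z, z, z, z, x, x)
  "xzzvzvvxx" → prefix "x" already present; 8 new (z, z, v, z, v, v, x, x)
  "zzzzxzvv" → prefix "zz" already present; 6 new (z, z, x, z, v, v)
  "vzz" → prefix "vz" already present; 1 new (z)
  "xxx" → prefix "x" already present; 2 new (x, x)
  "xxxv" → prefix "xxx" already present; 1 new (v)
  "xzxzxz" → prefix "xz" already present; 4 new (x, z, x, z)
  "vvvxv" → prefix "v" already present; 4 new (v, v, x, v)
  "xzzvz" → prefix "xzzvz" already present; 0 new (none)
  "zxz" → prefix "zx" already present; 1 new (z)
  "xxzx" → prefix "xx" already present; 2 new (z, x)
Total nodes = 7 + 4 + 6 + 7 + 3 + 6 + 8 + 6 + 1 + 2 + 1 + 4 + 4 + 0 + 1 + 2 = 62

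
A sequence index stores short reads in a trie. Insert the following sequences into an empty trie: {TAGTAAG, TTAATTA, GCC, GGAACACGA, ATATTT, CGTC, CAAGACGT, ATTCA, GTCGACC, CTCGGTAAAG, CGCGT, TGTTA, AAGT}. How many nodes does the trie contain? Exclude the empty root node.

69

Count nodes per top-level branch (shared prefixes stored once):
  'A'-branch (AAGT, ATATTT, ATTCA): 12 nodes
  'C'-branch (CAAGACGT, CGCGT, CGTC, CTCGGTAAAG): 23 nodes
  'G'-branch (GCC, GGAACACGA, GTCGACC): 17 nodes
  'T'-branch (TAGTAAG, TGTTA, TTAATTA): 17 nodes
Sum: 69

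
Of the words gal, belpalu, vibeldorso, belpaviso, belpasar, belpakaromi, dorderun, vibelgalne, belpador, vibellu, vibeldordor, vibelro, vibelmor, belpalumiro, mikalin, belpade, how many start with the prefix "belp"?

7

Walk to "belp"; the words in its subtree are exactly those with that prefix.
Matches: "belpade", "belpador", "belpakaromi", "belpalu", "belpalumiro", "belpasar", "belpaviso"
Count: 7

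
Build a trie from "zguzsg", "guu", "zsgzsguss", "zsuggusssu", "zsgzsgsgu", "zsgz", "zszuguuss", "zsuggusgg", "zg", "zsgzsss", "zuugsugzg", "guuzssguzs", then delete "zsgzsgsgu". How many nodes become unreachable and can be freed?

A node on "zsgzsgsgu"'s path can go only if nothing else ends at it or branches off below it.
The suffix "sgu" (3 nodes) is used only by "zsgzsgsgu"; the node for "zsgzsg" still has the child "u", so pruning stops there.
Nodes removed: 3

3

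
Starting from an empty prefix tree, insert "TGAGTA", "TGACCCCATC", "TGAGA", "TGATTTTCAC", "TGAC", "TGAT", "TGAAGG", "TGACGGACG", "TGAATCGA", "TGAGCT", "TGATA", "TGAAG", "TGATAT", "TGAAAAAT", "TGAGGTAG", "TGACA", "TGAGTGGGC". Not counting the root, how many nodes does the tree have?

For each word, the new-node count is its length minus the longest prefix already in the trie:
  "TGAGTA" → 6 new (T, G, A, G, T, A)
  "TGACCCCATC" → prefix "TGA" already present; 7 new (C, C, C, C, A, T, C)
  "TGAGA" → prefix "TGAG" already present; 1 new (A)
  "TGATTTTCAC" → prefix "TGA" already present; 7 new (T, T, T, T, C, A, C)
  "TGAC" → prefix "TGAC" already present; 0 new (none)
  "TGAT" → prefix "TGAT" already present; 0 new (none)
  "TGAAGG" → prefix "TGA" already present; 3 new (A, G, G)
  "TGACGGACG" → prefix "TGAC" already present; 5 new (G, G, A, C, G)
  "TGAATCGA" → prefix "TGAA" already present; 4 new (T, C, G, A)
  "TGAGCT" → prefix "TGAG" already present; 2 new (C, T)
  "TGATA" → prefix "TGAT" already present; 1 new (A)
  "TGAAG" → prefix "TGAAG" already present; 0 new (none)
  "TGATAT" → prefix "TGATA" already present; 1 new (T)
  "TGAAAAAT" → prefix "TGAA" already present; 4 new (A, A, A, T)
  "TGAGGTAG" → prefix "TGAG" already present; 4 new (G, T, A, G)
  "TGACA" → prefix "TGAC" already present; 1 new (A)
  "TGAGTGGGC" → prefix "TGAGT" already present; 4 new (G, G, G, C)
Total nodes = 6 + 7 + 1 + 7 + 0 + 0 + 3 + 5 + 4 + 2 + 1 + 0 + 1 + 4 + 4 + 1 + 4 = 50

50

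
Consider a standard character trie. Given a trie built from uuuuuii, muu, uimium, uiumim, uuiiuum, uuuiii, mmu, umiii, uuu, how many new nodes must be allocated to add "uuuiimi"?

The longest prefix of "uuuiimi" already in the trie is "uuuii" (length 5).
New nodes needed: |"uuuiimi"| − 5 = 7 − 5 = 2.

2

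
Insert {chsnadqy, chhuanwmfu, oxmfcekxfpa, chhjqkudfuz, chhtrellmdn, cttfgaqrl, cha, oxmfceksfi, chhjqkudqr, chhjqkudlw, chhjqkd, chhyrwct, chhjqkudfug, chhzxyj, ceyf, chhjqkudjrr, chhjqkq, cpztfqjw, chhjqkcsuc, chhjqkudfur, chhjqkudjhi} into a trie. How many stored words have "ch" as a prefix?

16

Walk to "ch"; the words in its subtree are exactly those with that prefix.
Matches: "cha", "chhjqkcsuc", "chhjqkd", "chhjqkq", "chhjqkudfug", "chhjqkudfur", "chhjqkudfuz", "chhjqkudjhi", "chhjqkudjrr", "chhjqkudlw", "chhjqkudqr", "chhtrellmdn", "chhuanwmfu", "chhyrwct", "chhzxyj", "chsnadqy"
Count: 16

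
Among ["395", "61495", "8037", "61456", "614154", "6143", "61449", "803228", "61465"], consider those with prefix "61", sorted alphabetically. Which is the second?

Filter for "61…" and sort: "614154", "6143", "61449", "61456", "61465", "61495"
The 2nd is 6143.

6143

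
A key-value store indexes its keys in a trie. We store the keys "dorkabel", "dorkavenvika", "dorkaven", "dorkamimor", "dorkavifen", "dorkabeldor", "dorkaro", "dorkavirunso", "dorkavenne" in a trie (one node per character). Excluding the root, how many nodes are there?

36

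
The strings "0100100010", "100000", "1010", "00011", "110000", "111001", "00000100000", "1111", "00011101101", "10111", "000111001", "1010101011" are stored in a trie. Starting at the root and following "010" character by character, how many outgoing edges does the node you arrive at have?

1

Walk "010" from the root, arriving at one node.
Characters that immediately follow "010" among the stored strings: {0}.
That node has 1 child edge.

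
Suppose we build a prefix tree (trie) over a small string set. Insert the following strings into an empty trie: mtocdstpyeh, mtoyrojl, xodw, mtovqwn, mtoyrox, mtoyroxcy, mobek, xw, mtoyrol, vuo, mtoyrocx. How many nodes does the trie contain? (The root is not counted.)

Insert word by word; a character creates a node only if that edge doesn't already exist:
  "mtocdstpyeh" → 11 new (m, t, o, c, d, s, t, p, y, e, h)
  "mtoyrojl" → prefix "mto" already present; 5 new (y, r, o, j, l)
  "xodw" → 4 new (x, o, d, w)
  "mtovqwn" → prefix "mto" already present; 4 new (v, q, w, n)
  "mtoyrox" → prefix "mtoyro" already present; 1 new (x)
  "mtoyroxcy" → prefix "mtoyrox" already present; 2 new (c, y)
  "mobek" → prefix "m" already present; 4 new (o, b, e, k)
  "xw" → prefix "x" already present; 1 new (w)
  "mtoyrol" → prefix "mtoyro" already present; 1 new (l)
  "vuo" → 3 new (v, u, o)
  "mtoyrocx" → prefix "mtoyro" already present; 2 new (c, x)
Total nodes = 11 + 5 + 4 + 4 + 1 + 2 + 4 + 1 + 1 + 3 + 2 = 38

38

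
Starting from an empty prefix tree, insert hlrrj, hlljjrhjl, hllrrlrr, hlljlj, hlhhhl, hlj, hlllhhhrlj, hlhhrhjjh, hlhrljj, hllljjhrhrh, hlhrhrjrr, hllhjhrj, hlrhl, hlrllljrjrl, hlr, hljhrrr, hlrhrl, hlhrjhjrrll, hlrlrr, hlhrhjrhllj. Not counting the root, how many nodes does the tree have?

Trace insertions, counting only characters that open a new branch:
  "hlrrj" → 5 new (h, l, r, r, j)
  "hlljjrhjl" → prefix "hl" already present; 7 new (l, j, j, r, h, j, l)
  "hllrrlrr" → prefix "hll" already present; 5 new (r, r, l, r, r)
  "hlljlj" → prefix "hllj" already present; 2 new (l, j)
  "hlhhhl" → prefix "hl" already present; 4 new (h, h, h, l)
  "hlj" → prefix "hl" already present; 1 new (j)
  "hlllhhhrlj" → prefix "hll" already present; 7 new (l, h, h, h, r, l, j)
  "hlhhrhjjh" → prefix "hlhh" already present; 5 new (r, h, j, j, h)
  "hlhrljj" → prefix "hlh" already present; 4 new (r, l, j, j)
  "hllljjhrhrh" → prefix "hlll" already present; 7 new (j, j, h, r, h, r, h)
  "hlhrhrjrr" → prefix "hlhr" already present; 5 new (h, r, j, r, r)
  "hllhjhrj" → prefix "hll" already present; 5 new (h, j, h, r, j)
  "hlrhl" → prefix "hlr" already present; 2 new (h, l)
  "hlrllljrjrl" → prefix "hlr" already present; 8 new (l, l, l, j, r, j, r, l)
  "hlr" → prefix "hlr" already present; 0 new (none)
  "hljhrrr" → prefix "hlj" already present; 4 new (h, r, r, r)
  "hlrhrl" → prefix "hlrh" already present; 2 new (r, l)
  "hlhrjhjrrll" → prefix "hlhr" already present; 7 new (j, h, j, r, r, l, l)
  "hlrlrr" → prefix "hlrl" already present; 2 new (r, r)
  "hlhrhjrhllj" → prefix "hlhrh" already present; 6 new (j, r, h, l, l, j)
Total nodes = 5 + 7 + 5 + 2 + 4 + 1 + 7 + 5 + 4 + 7 + 5 + 5 + 2 + 8 + 0 + 4 + 2 + 7 + 2 + 6 = 88

88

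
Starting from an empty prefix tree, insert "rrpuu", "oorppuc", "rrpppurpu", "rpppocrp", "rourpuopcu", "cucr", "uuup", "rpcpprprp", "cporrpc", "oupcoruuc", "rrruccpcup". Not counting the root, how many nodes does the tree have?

For each word, the new-node count is its length minus the longest prefix already in the trie:
  "rrpuu" → 5 new (r, r, p, u, u)
  "oorppuc" → 7 new (o, o, r, p, p, u, c)
  "rrpppurpu" → prefix "rrp" already present; 6 new (p, p, u, r, p, u)
  "rpppocrp" → prefix "r" already present; 7 new (p, p, p, o, c, r, p)
  "rourpuopcu" → prefix "r" already present; 9 new (o, u, r, p, u, o, p, c, u)
  "cucr" → 4 new (c, u, c, r)
  "uuup" → 4 new (u, u, u, p)
  "rpcpprprp" → prefix "rp" already present; 7 new (c, p, p, r, p, r, p)
  "cporrpc" → prefix "c" already present; 6 new (p, o, r, r, p, c)
  "oupcoruuc" → prefix "o" already present; 8 new (u, p, c, o, r, u, u, c)
  "rrruccpcup" → prefix "rr" already present; 8 new (r, u, c, c, p, c, u, p)
Total nodes = 5 + 7 + 6 + 7 + 9 + 4 + 4 + 7 + 6 + 8 + 8 = 71

71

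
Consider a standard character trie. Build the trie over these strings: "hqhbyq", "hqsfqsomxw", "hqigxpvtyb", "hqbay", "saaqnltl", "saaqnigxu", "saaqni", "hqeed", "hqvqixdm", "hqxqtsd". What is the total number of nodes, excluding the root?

Count nodes per top-level branch (shared prefixes stored once):
  'h'-branch (hqbay, hqeed, hqhbyq, hqigxpvtyb, hqsfqsomxw, hqvqixdm, hqxqtsd): 39 nodes
  's'-branch (saaqni, saaqnigxu, saaqnltl): 12 nodes
Sum: 51

51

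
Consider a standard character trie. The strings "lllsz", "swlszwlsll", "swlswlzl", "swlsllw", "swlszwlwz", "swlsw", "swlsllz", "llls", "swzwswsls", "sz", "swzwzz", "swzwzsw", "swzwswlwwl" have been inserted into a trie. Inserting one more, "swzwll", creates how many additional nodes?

The longest prefix of "swzwll" already in the trie is "swzw" (length 4).
So 6 − 4 = 2 new nodes.

2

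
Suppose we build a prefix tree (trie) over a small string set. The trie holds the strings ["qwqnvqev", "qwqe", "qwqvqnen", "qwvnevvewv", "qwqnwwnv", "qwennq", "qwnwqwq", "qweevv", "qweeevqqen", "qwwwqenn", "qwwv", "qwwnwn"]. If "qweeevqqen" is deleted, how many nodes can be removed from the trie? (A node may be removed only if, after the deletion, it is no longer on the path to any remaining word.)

6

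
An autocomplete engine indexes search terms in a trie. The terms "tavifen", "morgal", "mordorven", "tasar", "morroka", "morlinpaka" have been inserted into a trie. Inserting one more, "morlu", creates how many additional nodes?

"morl" is already a path in the trie; the remaining "u" must be added.
New nodes needed: |"morlu"| − 4 = 5 − 4 = 1.

1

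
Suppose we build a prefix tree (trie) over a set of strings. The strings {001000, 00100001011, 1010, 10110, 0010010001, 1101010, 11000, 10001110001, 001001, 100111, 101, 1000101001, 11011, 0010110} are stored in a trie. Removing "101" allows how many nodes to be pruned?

0

A node on "101"'s path can go only if nothing else ends at it or branches off below it.
Every node on "101" is still needed (e.g. by "1010"), so nothing is freed.
Nodes removed: 0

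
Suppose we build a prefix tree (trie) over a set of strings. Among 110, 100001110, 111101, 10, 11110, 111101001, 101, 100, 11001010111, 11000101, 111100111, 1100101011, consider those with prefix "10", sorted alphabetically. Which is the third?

100001110

DFS of the "10" subtree visits, in order: "10", "100", "100001110", "101"
Position 3: 100001110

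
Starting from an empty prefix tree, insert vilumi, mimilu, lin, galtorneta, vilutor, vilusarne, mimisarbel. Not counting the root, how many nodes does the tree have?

39

Count nodes per top-level branch (shared prefixes stored once):
  'g'-branch (galtorneta): 10 nodes
  'l'-branch (lin): 3 nodes
  'm'-branch (mimilu, mimisarbel): 12 nodes
  'v'-branch (vilumi, vilusarne, vilutor): 14 nodes
Sum: 39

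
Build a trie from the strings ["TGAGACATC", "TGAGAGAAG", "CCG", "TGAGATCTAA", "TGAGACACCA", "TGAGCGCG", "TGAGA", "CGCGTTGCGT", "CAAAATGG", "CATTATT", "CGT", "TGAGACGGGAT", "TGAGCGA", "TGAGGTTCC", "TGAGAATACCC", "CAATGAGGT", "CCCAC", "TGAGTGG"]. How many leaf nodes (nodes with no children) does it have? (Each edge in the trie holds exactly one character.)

17

A leaf is a node with no children — equivalently, the end of a word that is not a proper prefix of any other stored word.
Those words: "CAAAATGG", "CAATGAGGT", "CATTATT", "CCCAC", "CCG", "CGCGTTGCGT", "CGT", "TGAGAATACCC", "TGAGACACCA", "TGAGACATC", "TGAGACGGGAT", "TGAGAGAAG", "TGAGATCTAA", "TGAGCGA", "TGAGCGCG", "TGAGGTTCC", "TGAGTGG"
Leaf count: 17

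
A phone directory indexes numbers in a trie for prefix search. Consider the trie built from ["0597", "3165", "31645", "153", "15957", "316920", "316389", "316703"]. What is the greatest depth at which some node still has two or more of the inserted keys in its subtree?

The deepest shared node is where two words last agree before diverging.
e.g. "316389" and "31645" share the prefix "316" of length 3; no pair shares a longer one.
Longest shared-prefix length: 3

3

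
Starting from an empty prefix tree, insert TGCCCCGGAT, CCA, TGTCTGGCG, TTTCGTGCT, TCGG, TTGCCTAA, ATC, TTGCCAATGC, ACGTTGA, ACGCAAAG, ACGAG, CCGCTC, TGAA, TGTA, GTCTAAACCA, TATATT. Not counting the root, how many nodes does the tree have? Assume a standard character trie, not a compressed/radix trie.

80

Trace insertions, counting only characters that open a new branch:
  "TGCCCCGGAT" → 10 new (T, G, C, C, C, C, G, G, A, T)
  "CCA" → 3 new (C, C, A)
  "TGTCTGGCG" → prefix "TG" already present; 7 new (T, C, T, G, G, C, G)
  "TTTCGTGCT" → prefix "T" already present; 8 new (T, T, C, G, T, G, C, T)
  "TCGG" → prefix "T" already present; 3 new (C, G, G)
  "TTGCCTAA" → prefix "TT" already present; 6 new (G, C, C, T, A, A)
  "ATC" → 3 new (A, T, C)
  "TTGCCAATGC" → prefix "TTGCC" already present; 5 new (A, A, T, G, C)
  "ACGTTGA" → prefix "A" already present; 6 new (C, G, T, T, G, A)
  "ACGCAAAG" → prefix "ACG" already present; 5 new (C, A, A, A, G)
  "ACGAG" → prefix "ACG" already present; 2 new (A, G)
  "CCGCTC" → prefix "CC" already present; 4 new (G, C, T, C)
  "TGAA" → prefix "TG" already present; 2 new (A, A)
  "TGTA" → prefix "TGT" already present; 1 new (A)
  "GTCTAAACCA" → 10 new (G, T, C, T, A, A, A, C, C, A)
  "TATATT" → prefix "T" already present; 5 new (A, T, A, T, T)
Total nodes = 10 + 3 + 7 + 8 + 3 + 6 + 3 + 5 + 6 + 5 + 2 + 4 + 2 + 1 + 10 + 5 = 80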